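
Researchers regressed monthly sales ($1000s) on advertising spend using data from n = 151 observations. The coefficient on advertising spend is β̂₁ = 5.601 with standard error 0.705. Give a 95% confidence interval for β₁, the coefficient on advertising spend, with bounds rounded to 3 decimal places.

df = n − 2 = 151 − 2 = 149.
t* = t_{0.025, 149} = 1.976013.
Margin = t* × SE = 1.976013 × 0.705 = 1.39309.
CI: 5.601 ± 1.39309 → (4.208, 6.994).
With 95% confidence, each one-unit increase in advertising spend is associated with a change of between 4.208 and 6.994 $1000s in monthly sales.

(4.208, 6.994)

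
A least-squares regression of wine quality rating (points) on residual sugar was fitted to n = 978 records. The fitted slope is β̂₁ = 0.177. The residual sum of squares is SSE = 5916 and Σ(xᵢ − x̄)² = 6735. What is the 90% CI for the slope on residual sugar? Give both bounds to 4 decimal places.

(0.1276, 0.2264)

MSE = SSE/(n − 2) = 5916/976 = 6.06148.
SE(β̂₁) = √(MSE/Sₓₓ) = √(6.06148/6735) = 0.0299999.
df = n − 2 = 976.
t* = t_{0.05, 976} = 1.646416.
Margin = t* × SE = 1.646416 × 0.0299999 = 0.049392.
CI: 0.177 ± 0.049392 → (0.1276, 0.2264).
With 90% confidence, each one-unit increase in residual sugar is associated with a change of between 0.1276 and 0.2264 points in wine quality rating.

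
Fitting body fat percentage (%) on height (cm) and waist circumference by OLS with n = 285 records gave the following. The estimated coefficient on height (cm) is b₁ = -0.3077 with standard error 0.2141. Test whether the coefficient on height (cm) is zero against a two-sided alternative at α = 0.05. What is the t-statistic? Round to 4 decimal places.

H₀: β₁ = 0 vs H₁: β₁ ≠ 0.
t = (b₁ − β₁⁰)/SE = -0.3077 / 0.2141 = -1.4372.
df = n − k − 1 = 285 − 2 − 1 = 282.
Two-sided p ≈ 0.1518, which is ≥ 0.05, so fail to reject H₀.
The data do not give significant evidence of an association between height (cm) and body fat percentage, after adjusting for the other predictors.

t = -1.4372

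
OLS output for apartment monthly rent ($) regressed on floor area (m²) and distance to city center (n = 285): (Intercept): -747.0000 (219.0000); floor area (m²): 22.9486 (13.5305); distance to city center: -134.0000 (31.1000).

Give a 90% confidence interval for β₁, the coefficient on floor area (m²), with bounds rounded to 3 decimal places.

Read off: b = 22.9486, SE = 13.5305 for floor area (m²).
df = n − k − 1 = 285 − 2 − 1 = 282.
t* = t_{0.05, 282} = 1.650275.
Margin = t* × SE = 1.650275 × 13.5305 = 22.32905.
CI: 22.9486 ± 22.32905 → (0.620, 45.278).

(0.620, 45.278)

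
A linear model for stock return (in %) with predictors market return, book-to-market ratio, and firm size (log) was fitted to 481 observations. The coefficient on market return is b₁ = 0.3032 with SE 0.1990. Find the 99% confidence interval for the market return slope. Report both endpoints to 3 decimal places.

(-0.211, 0.818)

df = n − k − 1 = 481 − 3 − 1 = 477.
t* = t_{0.005, 477} = 2.586175.
Margin = t* × SE = 2.586175 × 0.1990 = 0.51465.
CI: 0.3032 ± 0.51465 → (-0.211, 0.818).
With 99% confidence, each one-unit increase in market return is associated with a change of between -0.211 and 0.818 % in stock return, holding the other predictors fixed.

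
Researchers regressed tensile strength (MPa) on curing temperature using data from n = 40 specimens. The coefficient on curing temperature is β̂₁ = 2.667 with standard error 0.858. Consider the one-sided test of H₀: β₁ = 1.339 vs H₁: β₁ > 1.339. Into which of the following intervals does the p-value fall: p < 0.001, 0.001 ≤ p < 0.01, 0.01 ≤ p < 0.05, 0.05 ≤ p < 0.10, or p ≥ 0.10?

t = (2.667 − 1.339) / 0.858 = 1.548.
df = n − 2 = 40 − 2 = 38.
One-sided p = P(T_{38} > t) ≈ 0.0650.
So 0.05 ≤ p < 0.10.

0.05 ≤ p < 0.10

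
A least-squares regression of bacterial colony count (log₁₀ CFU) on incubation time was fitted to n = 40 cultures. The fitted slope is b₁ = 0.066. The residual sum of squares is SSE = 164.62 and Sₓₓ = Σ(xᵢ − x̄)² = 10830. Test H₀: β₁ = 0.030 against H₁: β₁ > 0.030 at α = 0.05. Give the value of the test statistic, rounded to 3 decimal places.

t = 1.800

MSE = SSE/(n − 2) = 164.62/38 = 4.33211.
SE(b₁) = √(MSE/Sₓₓ) = √(4.33211/10830) = 0.0200002.
t = (0.066 − 0.030) / 0.0200002 = 1.800.
df = n − 2 = 38.
One-sided p ≈ 0.0399, which is < 0.05, so reject H₀.
There is evidence that the true slope on incubation time exceeds 0.030 log₁₀ CFU per unit.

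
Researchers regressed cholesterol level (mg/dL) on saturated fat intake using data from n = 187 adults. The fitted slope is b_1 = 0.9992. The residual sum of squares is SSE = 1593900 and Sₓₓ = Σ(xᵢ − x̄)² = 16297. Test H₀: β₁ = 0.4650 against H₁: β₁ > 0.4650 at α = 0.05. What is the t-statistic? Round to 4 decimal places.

MSE = SSE/(n − 2) = 1593900/185 = 8615.68.
SE(b_1) = √(MSE/Sₓₓ) = √(8615.68/16297) = 0.727094.
t = (0.9992 − 0.4650) / 0.727094 = 0.7347.
df = n − 2 = 185.
One-sided p ≈ 0.2317, which is ≥ 0.05, so fail to reject H₀.
The data do not give significant evidence that the true slope on saturated fat intake exceeds 0.4650 mg/dL per unit.

t = 0.7347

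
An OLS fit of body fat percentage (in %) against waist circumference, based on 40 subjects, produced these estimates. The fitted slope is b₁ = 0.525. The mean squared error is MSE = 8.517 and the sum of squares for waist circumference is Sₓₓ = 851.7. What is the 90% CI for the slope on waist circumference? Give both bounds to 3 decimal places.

(0.356, 0.694)

SE(b₁) = √(MSE/Sₓₓ) = √(8.517/851.7) = 0.1.
df = n − 2 = 38.
t* = t_{0.05, 38} = 1.685954.
Margin = t* × SE = 1.685954 × 0.1 = 0.16860.
CI: 0.525 ± 0.16860 → (0.356, 0.694).
With 90% confidence, each one-unit increase in waist circumference is associated with a change of between 0.356 and 0.694 % in body fat percentage.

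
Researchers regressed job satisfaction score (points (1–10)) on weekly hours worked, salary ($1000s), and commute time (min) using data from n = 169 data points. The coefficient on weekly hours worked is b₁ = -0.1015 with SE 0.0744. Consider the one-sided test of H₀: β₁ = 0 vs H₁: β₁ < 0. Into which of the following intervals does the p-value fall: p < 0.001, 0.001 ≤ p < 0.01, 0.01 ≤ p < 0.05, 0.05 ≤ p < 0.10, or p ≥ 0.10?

0.05 ≤ p < 0.10

t = -0.1015 / 0.0744 = -1.364.
df = n − k − 1 = 169 − 3 − 1 = 165.
One-sided p = P(T_{165} < t) ≈ 0.0872.
So 0.05 ≤ p < 0.10.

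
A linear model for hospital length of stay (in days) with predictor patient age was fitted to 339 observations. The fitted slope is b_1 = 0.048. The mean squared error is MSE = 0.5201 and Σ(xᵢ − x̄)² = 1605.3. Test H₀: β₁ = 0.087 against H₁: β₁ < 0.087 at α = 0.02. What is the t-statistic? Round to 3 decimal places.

SE(b_1) = √(MSE/Sₓₓ) = √(0.5201/1605.3) = 0.0179997.
t = (0.048 − 0.087) / 0.0179997 = -2.167.
df = n − 2 = 337.
One-sided p ≈ 0.0155, which is < 0.02, so reject H₀.
There is evidence that the true slope on patient age is below 0.087 days per unit.

t = -2.167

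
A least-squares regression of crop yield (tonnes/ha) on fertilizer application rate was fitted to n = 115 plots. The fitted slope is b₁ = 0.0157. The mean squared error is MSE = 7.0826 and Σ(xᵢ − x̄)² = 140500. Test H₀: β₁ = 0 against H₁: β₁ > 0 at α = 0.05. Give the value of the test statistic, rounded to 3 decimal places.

t = 2.211

SE(b₁) = √(MSE/Sₓₓ) = √(7.0826/140500) = 0.0071.
t = 0.0157 / 0.0071 = 2.211.
df = n − 2 = 113.
One-sided p ≈ 0.0145, which is < 0.05, so reject H₀.
There is evidence that the true slope on fertilizer application rate is positive.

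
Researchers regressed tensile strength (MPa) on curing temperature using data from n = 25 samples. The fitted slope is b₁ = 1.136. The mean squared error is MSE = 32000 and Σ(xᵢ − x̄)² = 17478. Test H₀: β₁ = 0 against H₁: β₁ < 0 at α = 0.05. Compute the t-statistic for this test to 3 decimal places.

SE(b₁) = √(MSE/Sₓₓ) = √(32000/17478) = 1.3531.
t = 1.136 / 1.3531 = 0.840.
df = n − 2 = 23.
One-sided p ≈ 0.7951, which is ≥ 0.05, so fail to reject H₀.
The data do not give significant evidence that the true slope on curing temperature is negative.

t = 0.840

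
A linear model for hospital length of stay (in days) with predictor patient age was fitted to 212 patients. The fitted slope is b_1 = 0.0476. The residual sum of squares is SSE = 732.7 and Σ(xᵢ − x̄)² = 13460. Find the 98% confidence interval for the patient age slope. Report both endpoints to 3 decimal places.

(0.010, 0.085)

MSE = SSE/(n − 2) = 732.7/210 = 3.48905.
SE(b_1) = √(MSE/Sₓₓ) = √(3.48905/13460) = 0.0161002.
df = n − 2 = 210.
t* = t_{0.01, 210} = 2.344236.
Margin = t* × SE = 2.344236 × 0.0161002 = 0.03774.
CI: 0.0476 ± 0.03774 → (0.010, 0.085).
With 98% confidence, each one-unit increase in patient age is associated with a change of between 0.010 and 0.085 days in hospital length of stay.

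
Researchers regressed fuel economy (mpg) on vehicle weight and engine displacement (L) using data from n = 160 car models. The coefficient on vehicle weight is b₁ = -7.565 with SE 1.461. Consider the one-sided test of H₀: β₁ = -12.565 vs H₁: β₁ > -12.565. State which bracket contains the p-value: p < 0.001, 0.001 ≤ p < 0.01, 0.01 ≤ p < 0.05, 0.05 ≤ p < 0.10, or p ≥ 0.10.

p < 0.001

t = (-7.565 − (-12.565)) / 1.461 = 3.422.
df = n − k − 1 = 160 − 2 − 1 = 157.
One-sided p = P(T_{157} > t) ≈ 0.0004.
So p < 0.001.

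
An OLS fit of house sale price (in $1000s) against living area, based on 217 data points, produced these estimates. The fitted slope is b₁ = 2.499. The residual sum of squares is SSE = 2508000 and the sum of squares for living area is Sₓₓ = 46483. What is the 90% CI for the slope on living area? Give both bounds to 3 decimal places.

(1.671, 3.327)

MSE = SSE/(n − 2) = 2508000/215 = 11665.1.
SE(b₁) = √(MSE/Sₓₓ) = √(11665.1/46483) = 0.500954.
df = n − 2 = 215.
t* = t_{0.05, 215} = 1.651972.
Margin = t* × SE = 1.651972 × 0.500954 = 0.82756.
CI: 2.499 ± 0.82756 → (1.671, 3.327).
With 90% confidence, each one-unit increase in living area is associated with a change of between 1.671 and 3.327 $1000s in house sale price.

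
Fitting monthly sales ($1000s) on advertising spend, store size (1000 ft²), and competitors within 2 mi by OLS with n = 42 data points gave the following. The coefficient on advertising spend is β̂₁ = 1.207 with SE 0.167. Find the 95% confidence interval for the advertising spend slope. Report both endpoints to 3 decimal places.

(0.869, 1.545)

df = n − k − 1 = 42 − 3 − 1 = 38.
t* = t_{0.025, 38} = 2.024394.
Margin = t* × SE = 2.024394 × 0.167 = 0.33807.
CI: 1.207 ± 0.33807 → (0.869, 1.545).
With 95% confidence, each one-unit increase in advertising spend is associated with a change of between 0.869 and 1.545 $1000s in monthly sales, holding the other predictors fixed.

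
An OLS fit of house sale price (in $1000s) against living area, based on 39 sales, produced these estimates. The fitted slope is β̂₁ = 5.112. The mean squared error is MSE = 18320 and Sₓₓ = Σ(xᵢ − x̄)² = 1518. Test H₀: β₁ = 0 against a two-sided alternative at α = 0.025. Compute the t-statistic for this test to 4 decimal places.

t = 1.4715

SE(β̂₁) = √(MSE/Sₓₓ) = √(18320/1518) = 3.47398.
t = 5.112 / 3.47398 = 1.4715.
df = n − 2 = 37.
Two-sided p ≈ 0.1496, which is ≥ 0.025, so fail to reject H₀.
The data do not give significant evidence of an association between living area and house sale price.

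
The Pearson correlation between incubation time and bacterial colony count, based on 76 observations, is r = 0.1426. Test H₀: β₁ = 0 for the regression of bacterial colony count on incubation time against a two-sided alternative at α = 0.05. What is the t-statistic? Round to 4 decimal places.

t = 1.2394

t = r·√(n − 2)/√(1 − r²) = 0.1426·√74/√0.979665 = 1.2394.
df = n − 2 = 74.
Two-sided p ≈ 0.2191, which is ≥ 0.05, so fail to reject H₀.
The data do not give significant evidence of a linear association between incubation time and bacterial colony count.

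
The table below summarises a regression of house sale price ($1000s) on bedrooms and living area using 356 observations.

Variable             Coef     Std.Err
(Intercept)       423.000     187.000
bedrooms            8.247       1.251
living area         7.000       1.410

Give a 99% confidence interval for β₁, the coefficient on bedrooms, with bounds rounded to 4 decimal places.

Read off: b = 8.247, SE = 1.251 for bedrooms.
df = n − k − 1 = 356 − 2 − 1 = 353.
t* = t_{0.005, 353} = 2.589828.
Margin = t* × SE = 2.589828 × 1.251 = 3.239875.
CI: 8.247 ± 3.239875 → (5.0071, 11.4869).

(5.0071, 11.4869)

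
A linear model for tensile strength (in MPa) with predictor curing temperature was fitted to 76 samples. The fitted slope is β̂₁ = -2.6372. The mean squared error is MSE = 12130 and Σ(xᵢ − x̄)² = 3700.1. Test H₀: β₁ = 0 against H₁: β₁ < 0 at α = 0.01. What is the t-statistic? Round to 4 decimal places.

t = -1.4565

SE(β̂₁) = √(MSE/Sₓₓ) = √(12130/3700.1) = 1.8106.
t = -2.6372 / 1.8106 = -1.4565.
df = n − 2 = 74.
One-sided p ≈ 0.0747, which is ≥ 0.01, so fail to reject H₀.
The data do not give significant evidence that the true slope on curing temperature is negative.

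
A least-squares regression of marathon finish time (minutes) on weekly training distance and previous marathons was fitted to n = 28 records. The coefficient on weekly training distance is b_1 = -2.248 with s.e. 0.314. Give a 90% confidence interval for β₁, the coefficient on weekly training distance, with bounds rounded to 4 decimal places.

(-2.7844, -1.7116)

df = n − k − 1 = 28 − 2 − 1 = 25.
t* = t_{0.05, 25} = 1.708141.
Margin = t* × SE = 1.708141 × 0.314 = 0.536356.
CI: -2.248 ± 0.536356 → (-2.7844, -1.7116).
With 90% confidence, each one-unit increase in weekly training distance is associated with a change of between -2.7844 and -1.7116 minutes in marathon finish time, holding the other predictors fixed.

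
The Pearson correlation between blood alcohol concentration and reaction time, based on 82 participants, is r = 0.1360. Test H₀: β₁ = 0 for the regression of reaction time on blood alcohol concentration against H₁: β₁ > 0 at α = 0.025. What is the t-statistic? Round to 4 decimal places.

t = 1.2278

t = r·√(n − 2)/√(1 − r²) = 0.1360·√80/√0.981504 = 1.2278.
df = n − 2 = 80.
One-sided p ≈ 0.1116, which is ≥ 0.025, so fail to reject H₀.
The data do not give significant evidence of a linear association between blood alcohol concentration and reaction time.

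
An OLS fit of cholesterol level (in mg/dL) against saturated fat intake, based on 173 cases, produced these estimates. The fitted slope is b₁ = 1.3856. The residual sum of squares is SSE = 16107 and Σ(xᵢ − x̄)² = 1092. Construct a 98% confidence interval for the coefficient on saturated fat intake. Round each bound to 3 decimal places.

MSE = SSE/(n − 2) = 16107/171 = 94.193.
SE(b₁) = √(MSE/Sₓₓ) = √(94.193/1092) = 0.293696.
df = n − 2 = 171.
t* = t_{0.01, 171} = 2.348352.
Margin = t* × SE = 2.348352 × 0.293696 = 0.68970.
CI: 1.3856 ± 0.68970 → (0.696, 2.075).
With 98% confidence, each one-unit increase in saturated fat intake is associated with a change of between 0.696 and 2.075 mg/dL in cholesterol level.

(0.696, 2.075)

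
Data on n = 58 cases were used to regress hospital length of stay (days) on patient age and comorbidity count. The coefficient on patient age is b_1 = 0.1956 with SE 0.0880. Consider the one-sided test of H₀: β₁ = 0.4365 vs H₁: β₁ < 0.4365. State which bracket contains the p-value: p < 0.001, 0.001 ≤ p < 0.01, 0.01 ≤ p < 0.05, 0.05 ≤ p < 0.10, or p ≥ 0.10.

t = (0.1956 − 0.4365) / 0.0880 = -2.738.
df = n − k − 1 = 58 − 2 − 1 = 55.
One-sided p = P(T_{55} < t) ≈ 0.0042.
So 0.001 ≤ p < 0.01.

0.001 ≤ p < 0.01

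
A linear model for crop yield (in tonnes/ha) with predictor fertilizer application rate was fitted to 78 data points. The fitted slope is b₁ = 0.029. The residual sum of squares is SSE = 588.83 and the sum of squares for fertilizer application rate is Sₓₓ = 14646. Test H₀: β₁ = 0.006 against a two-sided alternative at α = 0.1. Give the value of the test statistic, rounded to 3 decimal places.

MSE = SSE/(n − 2) = 588.83/76 = 7.74776.
SE(b₁) = √(MSE/Sₓₓ) = √(7.74776/14646) = 0.023.
t = (0.029 − 0.006) / 0.023 = 1.000.
df = n − 2 = 76.
Two-sided p ≈ 0.3205, which is ≥ 0.1, so fail to reject H₀.
The data are consistent with a true slope of 0.006 tonnes/ha per unit of fertilizer application rate.

t = 1.000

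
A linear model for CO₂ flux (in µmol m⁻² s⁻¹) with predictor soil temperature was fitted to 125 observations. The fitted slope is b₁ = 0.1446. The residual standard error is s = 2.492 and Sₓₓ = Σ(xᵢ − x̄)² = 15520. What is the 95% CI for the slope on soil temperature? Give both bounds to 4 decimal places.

SE(b₁) = s/√Sₓₓ = 2.492/√15520 = 0.0200033.
df = n − 2 = 123.
t* = t_{0.025, 123} = 1.979439.
Margin = t* × SE = 1.979439 × 0.0200033 = 0.039595.
CI: 0.1446 ± 0.039595 → (0.1050, 0.1842).
With 95% confidence, each one-unit increase in soil temperature is associated with a change of between 0.1050 and 0.1842 µmol m⁻² s⁻¹ in CO₂ flux.

(0.1050, 0.1842)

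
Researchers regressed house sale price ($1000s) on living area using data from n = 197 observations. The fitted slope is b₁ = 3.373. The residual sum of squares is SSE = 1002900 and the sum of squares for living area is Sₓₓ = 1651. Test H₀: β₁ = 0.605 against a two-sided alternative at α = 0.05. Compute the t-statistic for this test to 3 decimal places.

MSE = SSE/(n − 2) = 1002900/195 = 5143.08.
SE(b₁) = √(MSE/Sₓₓ) = √(5143.08/1651) = 1.76497.
t = (3.373 − 0.605) / 1.76497 = 1.568.
df = n − 2 = 195.
Two-sided p ≈ 0.1184, which is ≥ 0.05, so fail to reject H₀.
The data are consistent with a true slope of 0.605 $1000s per unit of living area.

t = 1.568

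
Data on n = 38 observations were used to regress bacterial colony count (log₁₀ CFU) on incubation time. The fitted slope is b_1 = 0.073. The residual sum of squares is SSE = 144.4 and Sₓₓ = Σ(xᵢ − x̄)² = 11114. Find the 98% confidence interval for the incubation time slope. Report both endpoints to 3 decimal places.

MSE = SSE/(n − 2) = 144.4/36 = 4.01111.
SE(b_1) = √(MSE/Sₓₓ) = √(4.01111/11114) = 0.0189975.
df = n − 2 = 36.
t* = t_{0.01, 36} = 2.434494.
Margin = t* × SE = 2.434494 × 0.0189975 = 0.04625.
CI: 0.073 ± 0.04625 → (0.027, 0.119).
With 98% confidence, each one-unit increase in incubation time is associated with a change of between 0.027 and 0.119 log₁₀ CFU in bacterial colony count.

(0.027, 0.119)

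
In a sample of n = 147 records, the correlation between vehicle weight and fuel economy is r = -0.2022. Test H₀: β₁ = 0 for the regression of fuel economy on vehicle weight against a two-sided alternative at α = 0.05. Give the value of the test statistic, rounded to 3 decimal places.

t = -2.486

t = r·√(n − 2)/√(1 − r²) = -0.2022·√145/√0.959115 = -2.486.
df = n − 2 = 145.
Two-sided p ≈ 0.0140, which is < 0.05, so reject H₀.
There is evidence of a linear association between vehicle weight and fuel economy.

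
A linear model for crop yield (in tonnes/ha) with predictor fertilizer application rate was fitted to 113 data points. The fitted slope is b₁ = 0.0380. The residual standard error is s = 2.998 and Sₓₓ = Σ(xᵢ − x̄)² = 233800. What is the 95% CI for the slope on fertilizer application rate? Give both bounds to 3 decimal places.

(0.026, 0.050)

SE(b₁) = s/√Sₓₓ = 2.998/√233800 = 0.00620025.
df = n − 2 = 111.
t* = t_{0.025, 111} = 1.981567.
Margin = t* × SE = 1.981567 × 0.00620025 = 0.01229.
CI: 0.0380 ± 0.01229 → (0.026, 0.050).
With 95% confidence, each one-unit increase in fertilizer application rate is associated with a change of between 0.026 and 0.050 tonnes/ha in crop yield.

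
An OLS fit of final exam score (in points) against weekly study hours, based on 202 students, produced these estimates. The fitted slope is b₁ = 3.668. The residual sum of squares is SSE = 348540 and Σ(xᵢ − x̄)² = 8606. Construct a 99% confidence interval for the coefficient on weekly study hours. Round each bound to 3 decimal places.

MSE = SSE/(n − 2) = 348540/200 = 1742.7.
SE(b₁) = √(MSE/Sₓₓ) = √(1742.7/8606) = 0.449998.
df = n − 2 = 200.
t* = t_{0.005, 200} = 2.600634.
Margin = t* × SE = 2.600634 × 0.449998 = 1.17028.
CI: 3.668 ± 1.17028 → (2.498, 4.838).
With 99% confidence, each one-unit increase in weekly study hours is associated with a change of between 2.498 and 4.838 points in final exam score.

(2.498, 4.838)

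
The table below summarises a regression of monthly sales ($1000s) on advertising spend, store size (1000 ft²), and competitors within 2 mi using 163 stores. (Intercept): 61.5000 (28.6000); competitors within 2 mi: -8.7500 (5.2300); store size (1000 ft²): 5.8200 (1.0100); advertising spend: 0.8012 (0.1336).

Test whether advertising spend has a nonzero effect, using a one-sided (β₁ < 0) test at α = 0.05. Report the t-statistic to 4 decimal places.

t = 5.9970

Read off: b = 0.8012, SE = 0.1336 for advertising spend.
H₀: β₁ = 0 vs H₁: β₁ < 0.
t = 0.8012 / 0.1336 = 5.9970.
df = n − k − 1 = 163 − 3 − 1 = 159.
One-sided p ≈ 1.0000, which is ≥ 0.05, so fail to reject H₀.
The data do not give significant evidence that the true slope on advertising spend is negative, holding the other predictors fixed.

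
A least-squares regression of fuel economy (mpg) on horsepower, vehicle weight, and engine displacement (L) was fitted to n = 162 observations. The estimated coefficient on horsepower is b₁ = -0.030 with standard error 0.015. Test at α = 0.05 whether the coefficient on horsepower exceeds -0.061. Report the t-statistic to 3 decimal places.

H₀: β₁ = -0.061 vs H₁: β₁ > -0.061.
t = (b₁ − β₁⁰)/SE = (-0.030 − (-0.061)) / 0.015 = 2.067.
df = n − k − 1 = 162 − 3 − 1 = 158.
One-sided p ≈ 0.0202, which is < 0.05, so reject H₀.
There is evidence that the true slope on horsepower exceeds -0.061 mpg per unit, holding the other predictors fixed.

t = 2.067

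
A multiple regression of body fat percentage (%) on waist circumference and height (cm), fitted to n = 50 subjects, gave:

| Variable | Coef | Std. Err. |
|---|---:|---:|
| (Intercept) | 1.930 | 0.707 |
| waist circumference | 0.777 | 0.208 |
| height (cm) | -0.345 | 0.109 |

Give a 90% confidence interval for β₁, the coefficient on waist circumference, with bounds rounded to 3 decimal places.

Read off: b = 0.777, SE = 0.208 for waist circumference.
df = n − k − 1 = 50 − 2 − 1 = 47.
t* = t_{0.05, 47} = 1.677927.
Margin = t* × SE = 1.677927 × 0.208 = 0.34901.
CI: 0.777 ± 0.34901 → (0.428, 1.126).

(0.428, 1.126)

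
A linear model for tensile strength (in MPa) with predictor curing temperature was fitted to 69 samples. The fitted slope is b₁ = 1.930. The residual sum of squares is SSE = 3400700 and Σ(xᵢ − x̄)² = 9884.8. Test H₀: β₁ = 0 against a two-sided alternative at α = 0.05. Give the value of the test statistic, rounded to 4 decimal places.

MSE = SSE/(n − 2) = 3400700/67 = 50756.7.
SE(b₁) = √(MSE/Sₓₓ) = √(50756.7/9884.8) = 2.26602.
t = 1.930 / 2.26602 = 0.8517.
df = n − 2 = 67.
Two-sided p ≈ 0.3974, which is ≥ 0.05, so fail to reject H₀.
The data do not give significant evidence of an association between curing temperature and tensile strength.

t = 0.8517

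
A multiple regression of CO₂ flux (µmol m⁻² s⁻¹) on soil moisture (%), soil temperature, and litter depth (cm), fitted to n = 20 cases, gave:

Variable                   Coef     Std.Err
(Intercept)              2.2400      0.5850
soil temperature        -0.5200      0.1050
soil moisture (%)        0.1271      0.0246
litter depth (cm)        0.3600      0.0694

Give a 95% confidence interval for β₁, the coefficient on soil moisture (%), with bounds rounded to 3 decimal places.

(0.075, 0.179)

Read off: b = 0.1271, SE = 0.0246 for soil moisture (%).
df = n − k − 1 = 20 − 3 − 1 = 16.
t* = t_{0.025, 16} = 2.119905.
Margin = t* × SE = 2.119905 × 0.0246 = 0.05215.
CI: 0.1271 ± 0.05215 → (0.075, 0.179).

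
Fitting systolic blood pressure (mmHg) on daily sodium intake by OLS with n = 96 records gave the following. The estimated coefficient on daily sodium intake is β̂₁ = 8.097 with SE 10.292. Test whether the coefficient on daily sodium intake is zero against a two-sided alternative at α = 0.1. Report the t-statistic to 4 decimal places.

H₀: β₁ = 0 vs H₁: β₁ ≠ 0.
t = (β̂₁ − β₁⁰)/SE = 8.097 / 10.292 = 0.7867.
df = n − 2 = 96 − 2 = 94.
Two-sided p ≈ 0.4334, which is ≥ 0.1, so fail to reject H₀.
The data do not give significant evidence of an association between daily sodium intake and systolic blood pressure.

t = 0.7867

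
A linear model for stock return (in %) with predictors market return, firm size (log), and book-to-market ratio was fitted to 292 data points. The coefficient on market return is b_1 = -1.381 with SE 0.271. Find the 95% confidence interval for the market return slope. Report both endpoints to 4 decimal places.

df = n − k − 1 = 292 − 3 − 1 = 288.
t* = t_{0.025, 288} = 1.968235.
Margin = t* × SE = 1.968235 × 0.271 = 0.533392.
CI: -1.381 ± 0.533392 → (-1.9144, -0.8476).
With 95% confidence, each one-unit increase in market return is associated with a change of between -1.9144 and -0.8476 % in stock return, holding the other predictors fixed.

(-1.9144, -0.8476)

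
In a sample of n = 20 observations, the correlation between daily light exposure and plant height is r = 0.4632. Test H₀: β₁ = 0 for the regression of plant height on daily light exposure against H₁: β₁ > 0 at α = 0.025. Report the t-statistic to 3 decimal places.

t = 2.217

t = r·√(n − 2)/√(1 − r²) = 0.4632·√18/√0.785446 = 2.217.
df = n − 2 = 18.
One-sided p ≈ 0.0199, which is < 0.025, so reject H₀.
There is evidence of a linear association between daily light exposure and plant height.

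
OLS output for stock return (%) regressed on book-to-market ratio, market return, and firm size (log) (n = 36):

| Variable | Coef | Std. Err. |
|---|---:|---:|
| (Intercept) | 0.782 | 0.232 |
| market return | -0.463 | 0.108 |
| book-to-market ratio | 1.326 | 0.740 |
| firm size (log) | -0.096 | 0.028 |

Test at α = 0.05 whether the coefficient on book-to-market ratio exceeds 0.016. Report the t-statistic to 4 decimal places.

t = 1.7703

Read off: b = 1.326, SE = 0.740 for book-to-market ratio.
H₀: β₁ = 0.016 vs H₁: β₁ > 0.016.
t = (1.326 − 0.016) / 0.740 = 1.7703.
df = n − k − 1 = 36 − 3 − 1 = 32.
One-sided p ≈ 0.0431, which is < 0.05, so reject H₀.
There is evidence that the true slope on book-to-market ratio exceeds 0.016 % per unit, holding the other predictors fixed.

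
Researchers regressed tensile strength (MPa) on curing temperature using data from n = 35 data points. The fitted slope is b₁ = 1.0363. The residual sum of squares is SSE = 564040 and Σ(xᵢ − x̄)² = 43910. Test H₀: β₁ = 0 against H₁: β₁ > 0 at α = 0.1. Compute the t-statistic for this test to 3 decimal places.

t = 1.661

MSE = SSE/(n − 2) = 564040/33 = 17092.1.
SE(b₁) = √(MSE/Sₓₓ) = √(17092.1/43910) = 0.623902.
t = 1.0363 / 0.623902 = 1.661.
df = n − 2 = 33.
One-sided p ≈ 0.0531, which is < 0.1, so reject H₀.
There is evidence that the true slope on curing temperature is positive.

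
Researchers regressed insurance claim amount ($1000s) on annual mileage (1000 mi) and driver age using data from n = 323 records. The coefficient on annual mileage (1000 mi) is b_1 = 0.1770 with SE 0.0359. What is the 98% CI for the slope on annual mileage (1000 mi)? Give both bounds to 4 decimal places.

df = n − k − 1 = 323 − 2 − 1 = 320.
t* = t_{0.01, 320} = 2.338057.
Margin = t* × SE = 2.338057 × 0.0359 = 0.083936.
CI: 0.1770 ± 0.083936 → (0.0931, 0.2609).
With 98% confidence, each one-unit increase in annual mileage (1000 mi) is associated with a change of between 0.0931 and 0.2609 $1000s in insurance claim amount, holding the other predictors fixed.

(0.0931, 0.2609)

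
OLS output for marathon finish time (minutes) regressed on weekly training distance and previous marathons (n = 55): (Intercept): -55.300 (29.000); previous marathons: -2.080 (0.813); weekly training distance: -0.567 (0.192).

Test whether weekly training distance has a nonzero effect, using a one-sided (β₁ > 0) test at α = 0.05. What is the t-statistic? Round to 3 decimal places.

Read off: b = -0.567, SE = 0.192 for weekly training distance.
H₀: β₁ = 0 vs H₁: β₁ > 0.
t = -0.567 / 0.192 = -2.953.
df = n − k − 1 = 55 − 2 − 1 = 52.
One-sided p ≈ 0.9976, which is ≥ 0.05, so fail to reject H₀.
The data do not give significant evidence that the true slope on weekly training distance is positive, holding the other predictors fixed.

t = -2.953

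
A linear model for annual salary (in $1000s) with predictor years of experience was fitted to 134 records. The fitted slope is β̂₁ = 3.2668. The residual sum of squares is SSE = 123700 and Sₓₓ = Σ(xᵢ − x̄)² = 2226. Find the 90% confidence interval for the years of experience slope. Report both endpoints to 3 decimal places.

MSE = SSE/(n − 2) = 123700/132 = 937.121.
SE(β̂₁) = √(MSE/Sₓₓ) = √(937.121/2226) = 0.648837.
df = n − 2 = 132.
t* = t_{0.05, 132} = 1.656479.
Margin = t* × SE = 1.656479 × 0.648837 = 1.07478.
CI: 3.2668 ± 1.07478 → (2.192, 4.342).
With 90% confidence, each one-unit increase in years of experience is associated with a change of between 2.192 and 4.342 $1000s in annual salary.

(2.192, 4.342)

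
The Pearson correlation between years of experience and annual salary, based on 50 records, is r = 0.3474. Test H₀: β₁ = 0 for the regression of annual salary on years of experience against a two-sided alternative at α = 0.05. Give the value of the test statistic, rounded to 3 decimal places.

t = 2.567

t = r·√(n − 2)/√(1 − r²) = 0.3474·√48/√0.879313 = 2.567.
df = n − 2 = 48.
Two-sided p ≈ 0.0134, which is < 0.05, so reject H₀.
There is evidence of a linear association between years of experience and annual salary.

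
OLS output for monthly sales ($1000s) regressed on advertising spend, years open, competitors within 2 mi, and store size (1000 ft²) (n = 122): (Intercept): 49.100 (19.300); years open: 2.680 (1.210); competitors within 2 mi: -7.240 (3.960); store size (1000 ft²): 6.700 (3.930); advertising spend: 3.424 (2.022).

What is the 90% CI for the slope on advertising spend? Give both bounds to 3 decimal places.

(0.072, 6.776)

Read off: b = 3.424, SE = 2.022 for advertising spend.
df = n − k − 1 = 122 − 4 − 1 = 117.
t* = t_{0.05, 117} = 1.657982.
Margin = t* × SE = 1.657982 × 2.022 = 3.35244.
CI: 3.424 ± 3.35244 → (0.072, 6.776).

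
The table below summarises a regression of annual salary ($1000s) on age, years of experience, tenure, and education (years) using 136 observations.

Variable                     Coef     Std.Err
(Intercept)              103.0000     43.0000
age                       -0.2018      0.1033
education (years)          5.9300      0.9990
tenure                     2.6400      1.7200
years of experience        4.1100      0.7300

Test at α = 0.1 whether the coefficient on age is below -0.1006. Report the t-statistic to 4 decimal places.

t = -0.9797

Read off: b = -0.2018, SE = 0.1033 for age.
H₀: β₁ = -0.1006 vs H₁: β₁ < -0.1006.
t = (-0.2018 − (-0.1006)) / 0.1033 = -0.9797.
df = n − k − 1 = 136 − 4 − 1 = 131.
One-sided p ≈ 0.1645, which is ≥ 0.1, so fail to reject H₀.
The data do not give significant evidence that the true slope on age is below -0.1006 $1000s per unit, holding the other predictors fixed.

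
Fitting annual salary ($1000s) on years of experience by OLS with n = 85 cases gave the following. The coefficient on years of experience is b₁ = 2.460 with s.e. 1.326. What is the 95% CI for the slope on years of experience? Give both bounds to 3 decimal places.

(-0.177, 5.097)

df = n − 2 = 85 − 2 = 83.
t* = t_{0.025, 83} = 1.98896.
Margin = t* × SE = 1.98896 × 1.326 = 2.63736.
CI: 2.460 ± 2.63736 → (-0.177, 5.097).
With 95% confidence, each one-unit increase in years of experience is associated with a change of between -0.177 and 5.097 $1000s in annual salary.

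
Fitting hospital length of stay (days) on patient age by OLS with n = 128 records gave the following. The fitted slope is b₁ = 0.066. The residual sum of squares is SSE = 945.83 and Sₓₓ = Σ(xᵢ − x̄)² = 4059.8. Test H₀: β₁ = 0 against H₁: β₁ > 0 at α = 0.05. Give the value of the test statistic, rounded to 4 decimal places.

t = 1.5349

MSE = SSE/(n − 2) = 945.83/126 = 7.50659.
SE(b₁) = √(MSE/Sₓₓ) = √(7.50659/4059.8) = 0.043.
t = 0.066 / 0.043 = 1.5349.
df = n − 2 = 126.
One-sided p ≈ 0.0637, which is ≥ 0.05, so fail to reject H₀.
The data do not give significant evidence that the true slope on patient age is positive.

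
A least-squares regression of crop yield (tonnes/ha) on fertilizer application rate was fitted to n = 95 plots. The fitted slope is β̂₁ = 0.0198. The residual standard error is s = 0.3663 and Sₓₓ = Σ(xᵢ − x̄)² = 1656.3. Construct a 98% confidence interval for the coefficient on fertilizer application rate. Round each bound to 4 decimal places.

(-0.0015, 0.0411)

SE(β̂₁) = s/√Sₓₓ = 0.3663/√1656.3 = 0.00900052.
df = n − 2 = 93.
t* = t_{0.01, 93} = 2.367115.
Margin = t* × SE = 2.367115 × 0.00900052 = 0.021305.
CI: 0.0198 ± 0.021305 → (-0.0015, 0.0411).
With 98% confidence, each one-unit increase in fertilizer application rate is associated with a change of between -0.0015 and 0.0411 tonnes/ha in crop yield.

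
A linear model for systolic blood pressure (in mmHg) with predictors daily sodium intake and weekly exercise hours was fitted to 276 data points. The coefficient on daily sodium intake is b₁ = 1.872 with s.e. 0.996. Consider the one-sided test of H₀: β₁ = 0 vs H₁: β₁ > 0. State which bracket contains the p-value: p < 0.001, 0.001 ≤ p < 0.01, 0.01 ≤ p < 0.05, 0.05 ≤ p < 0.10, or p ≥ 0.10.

t = 1.872 / 0.996 = 1.880.
df = n − k − 1 = 276 − 2 − 1 = 273.
One-sided p = P(T_{273} > t) ≈ 0.0306.
So 0.01 ≤ p < 0.05.

0.01 ≤ p < 0.05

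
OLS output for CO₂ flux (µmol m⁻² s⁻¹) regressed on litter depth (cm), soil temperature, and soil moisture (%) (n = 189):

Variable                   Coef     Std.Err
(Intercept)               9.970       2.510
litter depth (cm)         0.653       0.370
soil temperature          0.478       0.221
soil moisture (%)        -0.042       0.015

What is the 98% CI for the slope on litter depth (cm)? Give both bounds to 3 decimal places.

(-0.215, 1.521)

Read off: b = 0.653, SE = 0.370 for litter depth (cm).
df = n − k − 1 = 189 − 3 − 1 = 185.
t* = t_{0.01, 185} = 2.346673.
Margin = t* × SE = 2.346673 × 0.370 = 0.86827.
CI: 0.653 ± 0.86827 → (-0.215, 1.521).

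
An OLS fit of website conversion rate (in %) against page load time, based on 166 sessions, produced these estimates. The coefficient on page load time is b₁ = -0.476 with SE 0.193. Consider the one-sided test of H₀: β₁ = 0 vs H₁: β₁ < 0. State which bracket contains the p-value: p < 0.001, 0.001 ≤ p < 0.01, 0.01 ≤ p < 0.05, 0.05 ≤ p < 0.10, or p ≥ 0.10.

0.001 ≤ p < 0.01

t = -0.476 / 0.193 = -2.466.
df = n − 2 = 166 − 2 = 164.
One-sided p = P(T_{164} < t) ≈ 0.0073.
So 0.001 ≤ p < 0.01.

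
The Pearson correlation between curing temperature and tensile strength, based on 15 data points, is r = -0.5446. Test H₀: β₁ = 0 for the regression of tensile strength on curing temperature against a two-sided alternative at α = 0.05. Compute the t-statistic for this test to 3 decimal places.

t = -2.341

t = r·√(n − 2)/√(1 − r²) = -0.5446·√13/√0.703411 = -2.341.
df = n − 2 = 13.
Two-sided p ≈ 0.0358, which is < 0.05, so reject H₀.
There is evidence of a linear association between curing temperature and tensile strength.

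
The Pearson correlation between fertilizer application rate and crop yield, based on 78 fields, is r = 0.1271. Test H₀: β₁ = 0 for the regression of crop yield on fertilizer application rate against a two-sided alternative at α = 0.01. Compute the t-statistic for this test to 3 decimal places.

t = 1.117

t = r·√(n − 2)/√(1 − r²) = 0.1271·√76/√0.983846 = 1.117.
df = n − 2 = 76.
Two-sided p ≈ 0.2675, which is ≥ 0.01, so fail to reject H₀.
The data do not give significant evidence of a linear association between fertilizer application rate and crop yield.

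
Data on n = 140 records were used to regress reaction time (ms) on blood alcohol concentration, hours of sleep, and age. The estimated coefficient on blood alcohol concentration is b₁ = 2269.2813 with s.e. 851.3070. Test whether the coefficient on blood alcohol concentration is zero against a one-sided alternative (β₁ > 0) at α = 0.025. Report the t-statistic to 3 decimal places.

H₀: β₁ = 0 vs H₁: β₁ > 0.
t = (b₁ − β₁⁰)/SE = 2269.2813 / 851.3070 = 2.666.
df = n − k − 1 = 140 − 3 − 1 = 136.
One-sided p ≈ 0.0043, which is < 0.025, so reject H₀.
There is evidence that the true slope on blood alcohol concentration is positive, holding the other predictors fixed.

t = 2.666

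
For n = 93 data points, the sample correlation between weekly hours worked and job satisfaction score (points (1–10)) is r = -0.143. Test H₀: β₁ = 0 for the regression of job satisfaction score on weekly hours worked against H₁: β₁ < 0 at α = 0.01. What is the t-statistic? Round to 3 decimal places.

t = r·√(n − 2)/√(1 − r²) = -0.143·√91/√0.979551 = -1.378.
df = n − 2 = 91.
One-sided p ≈ 0.0857, which is ≥ 0.01, so fail to reject H₀.
The data do not give significant evidence of a linear association between weekly hours worked and job satisfaction score.

t = -1.378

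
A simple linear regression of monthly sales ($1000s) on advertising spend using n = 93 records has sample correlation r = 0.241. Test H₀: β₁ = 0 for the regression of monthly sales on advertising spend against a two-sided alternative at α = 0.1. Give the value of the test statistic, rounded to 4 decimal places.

t = r·√(n − 2)/√(1 − r²) = 0.241·√91/√0.941919 = 2.3688.
df = n − 2 = 91.
Two-sided p ≈ 0.0200, which is < 0.1, so reject H₀.
There is evidence of a linear association between advertising spend and monthly sales.

t = 2.3688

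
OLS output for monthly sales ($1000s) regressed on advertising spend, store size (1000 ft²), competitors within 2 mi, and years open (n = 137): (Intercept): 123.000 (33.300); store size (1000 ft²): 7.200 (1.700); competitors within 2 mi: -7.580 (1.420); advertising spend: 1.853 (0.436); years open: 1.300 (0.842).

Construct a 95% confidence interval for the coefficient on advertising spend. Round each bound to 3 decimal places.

Read off: b = 1.853, SE = 0.436 for advertising spend.
df = n − k − 1 = 137 − 4 − 1 = 132.
t* = t_{0.025, 132} = 1.978099.
Margin = t* × SE = 1.978099 × 0.436 = 0.86245.
CI: 1.853 ± 0.86245 → (0.991, 2.715).

(0.991, 2.715)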